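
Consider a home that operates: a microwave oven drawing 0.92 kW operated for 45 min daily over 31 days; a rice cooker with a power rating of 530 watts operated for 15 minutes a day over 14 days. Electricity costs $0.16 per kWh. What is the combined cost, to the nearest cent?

$3.72

microwave oven: Runtime = 45 min × 31 = 1395 min = 23.25 h
microwave oven: 0.92 kW × 23.25 h = 21.39 kWh
rice cooker: Runtime = 15 min × 14 = 210 min = 3.5 h
rice cooker: 0.53 kW × 3.5 h = 1.855 kWh
Total energy = 23.245 kWh
Cost = 23.245 × $0.16 = $3.72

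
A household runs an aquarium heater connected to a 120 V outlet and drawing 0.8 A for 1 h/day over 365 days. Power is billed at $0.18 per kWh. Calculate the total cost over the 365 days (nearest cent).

$6.31

Power = 0.8 A × 120 V = 96 W = 0.096 kW
Runtime = 1 h/day × 365 days = 365 h
Energy = 0.096 kW × 365 h = 35.04 kWh
Cost = 35.04 kWh × $0.18/kWh = $6.31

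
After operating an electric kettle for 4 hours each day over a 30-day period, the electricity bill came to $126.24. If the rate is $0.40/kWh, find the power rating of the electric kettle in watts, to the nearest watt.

2630 W

Energy = $126.24 ÷ $0.40/kWh = 315.6 kWh
Runtime = 4 h/day × 30 days = 120 h
Power = 315.6 kWh ÷ 120 h = 2.63 kW = 2630 W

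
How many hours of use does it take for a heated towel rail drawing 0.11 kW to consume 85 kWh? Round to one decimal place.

Hours = 85 kWh ÷ 0.11 kW = 772.7 h

772.7 h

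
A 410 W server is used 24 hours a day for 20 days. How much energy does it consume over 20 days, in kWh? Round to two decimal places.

Runtime = 24 h × 20 = 480 h
Energy = 0.41 kW × 480 h = 196.8 kWh

196.80 kWh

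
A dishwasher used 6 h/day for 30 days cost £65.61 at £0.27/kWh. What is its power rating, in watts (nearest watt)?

1350 W

Energy = £65.61 ÷ £0.27/kWh = 243 kWh
Runtime = 6 h/day × 30 days = 180 h
Power = 243 kWh ÷ 180 h = 1.35 kW = 1350 W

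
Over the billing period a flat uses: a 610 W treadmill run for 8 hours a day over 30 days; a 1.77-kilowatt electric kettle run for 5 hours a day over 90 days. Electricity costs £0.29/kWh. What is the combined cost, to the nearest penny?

£273.44

treadmill: Runtime = 8 h/day × 30 days = 240 h
treadmill: 0.61 kW × 240 h = 146.4 kWh
electric kettle: Runtime = 5 h/day × 90 days = 450 h
electric kettle: 1.77 kW × 450 h = 796.5 kWh
Total energy = 942.9 kWh
Cost = 942.9 × £0.29 = £273.44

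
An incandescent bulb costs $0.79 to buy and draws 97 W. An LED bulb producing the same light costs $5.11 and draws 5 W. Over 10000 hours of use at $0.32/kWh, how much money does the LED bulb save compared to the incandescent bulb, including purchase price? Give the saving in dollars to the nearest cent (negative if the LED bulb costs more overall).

$290.08

incandescent bulb: $0.79 + (97/1000) kW × 10000 h × $0.32 = $0.79 + $310.4 = $311.19
LED bulb: $5.11 + (5/1000) kW × 10000 h × $0.32 = $5.11 + $16 = $21.11
Saving = $311.19 − $21.11 = $290.08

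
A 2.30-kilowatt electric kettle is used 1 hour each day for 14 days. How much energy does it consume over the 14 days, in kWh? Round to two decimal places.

32.20 kWh

Runtime = 1 h/day × 14 days = 14 h
Energy = 2.3 kW × 14 h = 32.2 kWh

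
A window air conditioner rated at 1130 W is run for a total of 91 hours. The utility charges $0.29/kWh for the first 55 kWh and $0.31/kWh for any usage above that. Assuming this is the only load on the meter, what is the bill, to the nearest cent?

$30.78

Energy = 1.13 kW × 91 h = 102.83 kWh
Tier 1 (0–55 kWh): 55 × $0.29 = $15.95
Above 55 kWh: 47.83 × $0.31 = $14.8273
Bill = $30.78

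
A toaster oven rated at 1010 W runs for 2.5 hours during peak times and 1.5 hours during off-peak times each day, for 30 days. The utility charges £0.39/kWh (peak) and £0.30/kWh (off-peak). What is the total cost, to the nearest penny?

Peak energy = 1.01 kW × 2.5 h × 30 = 75.75 kWh
Off-peak energy = 1.01 kW × 1.5 h × 30 = 45.45 kWh
Cost = 75.75 × £0.39 + 45.45 × £0.30 = £29.5425 + £13.635 = £43.18

£43.18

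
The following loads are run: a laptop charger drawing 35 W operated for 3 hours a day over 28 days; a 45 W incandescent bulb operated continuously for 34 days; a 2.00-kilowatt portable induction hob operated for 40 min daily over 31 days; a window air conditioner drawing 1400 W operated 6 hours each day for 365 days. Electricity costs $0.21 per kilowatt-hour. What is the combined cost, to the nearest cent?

laptop charger: Runtime = 3 h/day × 28 days = 84 h
laptop charger: 0.035 kW × 84 h = 2.94 kWh
incandescent bulb: Runtime = 24 h × 34 = 816 h
incandescent bulb: 0.045 kW × 816 h = 36.72 kWh
portable induction hob: Runtime = 40 min × 31 = 1240 min = 20.666666… h
portable induction hob: 2 kW × 20.666666… h = 41.333333… kWh
window air conditioner: Runtime = 6 h/day × 365 days = 2190 h
window air conditioner: 1.4 kW × 2190 h = 3066 kWh
Total energy = 3146.993333… kWh
Cost = 3146.993333… × $0.21 = $660.87

$660.87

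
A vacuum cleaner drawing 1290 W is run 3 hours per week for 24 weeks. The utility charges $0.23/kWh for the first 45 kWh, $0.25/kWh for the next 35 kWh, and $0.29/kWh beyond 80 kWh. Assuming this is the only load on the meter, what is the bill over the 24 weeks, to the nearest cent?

$22.84

Runtime = 3 h/week × 24 weeks = 72 h
Energy = 1.29 kW × 72 h = 92.88 kWh
Tier 1 (0–45 kWh): 45 × $0.23 = $10.35
Tier 2 (45–80 kWh): 35 × $0.25 = $8.75
Above 80 kWh: 12.88 × $0.29 = $3.7352
Bill = $22.84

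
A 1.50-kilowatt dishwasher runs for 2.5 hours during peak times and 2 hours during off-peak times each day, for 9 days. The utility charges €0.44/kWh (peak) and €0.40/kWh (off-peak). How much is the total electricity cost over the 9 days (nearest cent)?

€25.65

Peak energy = 1.5 kW × 2.5 h × 9 = 33.75 kWh
Off-peak energy = 1.5 kW × 2 h × 9 = 27 kWh
Cost = 33.75 × €0.44 + 27 × €0.40 = €14.85 + €10.8 = €25.65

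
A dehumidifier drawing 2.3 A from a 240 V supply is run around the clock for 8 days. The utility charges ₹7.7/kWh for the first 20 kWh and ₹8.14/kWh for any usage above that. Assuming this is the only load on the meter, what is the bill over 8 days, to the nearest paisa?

₹853.91

Power = 2.3 A × 240 V = 552 W = 0.552 kW
Runtime = 24 h × 8 = 192 h
Energy = 0.552 kW × 192 h = 105.984 kWh
Tier 1 (0–20 kWh): 20 × ₹7.7 = ₹154
Above 20 kWh: 85.984 × ₹8.14 = ₹699.90976
Bill = ₹853.91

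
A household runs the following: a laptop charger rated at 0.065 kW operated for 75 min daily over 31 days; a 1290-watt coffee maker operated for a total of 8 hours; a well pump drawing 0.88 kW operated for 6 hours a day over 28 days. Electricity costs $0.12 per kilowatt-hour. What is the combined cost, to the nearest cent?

laptop charger: Runtime = 75 min × 31 = 2325 min = 38.75 h
laptop charger: 0.065 kW × 38.75 h = 2.51875 kWh
coffee maker: 1.29 kW × 8 h = 10.32 kWh
well pump: Runtime = 6 h/day × 28 days = 168 h
well pump: 0.88 kW × 168 h = 147.84 kWh
Total energy = 160.67875 kWh
Cost = 160.67875 × $0.12 = $19.28

$19.28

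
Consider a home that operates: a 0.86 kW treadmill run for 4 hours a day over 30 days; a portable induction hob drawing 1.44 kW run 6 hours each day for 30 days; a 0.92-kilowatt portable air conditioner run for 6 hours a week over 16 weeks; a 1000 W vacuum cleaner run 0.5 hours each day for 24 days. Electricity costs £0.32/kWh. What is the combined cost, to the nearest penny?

£148.07

treadmill: Runtime = 4 h/day × 30 days = 120 h
treadmill: 0.86 kW × 120 h = 103.2 kWh
portable induction hob: Runtime = 6 h/day × 30 days = 180 h
portable induction hob: 1.44 kW × 180 h = 259.2 kWh
portable air conditioner: Runtime = 6 h/week × 16 weeks = 96 h
portable air conditioner: 0.92 kW × 96 h = 88.32 kWh
vacuum cleaner: Runtime = 0.5 h/day × 24 days = 12 h
vacuum cleaner: 1 kW × 12 h = 12 kWh
Total energy = 462.72 kWh
Cost = 462.72 × £0.32 = £148.07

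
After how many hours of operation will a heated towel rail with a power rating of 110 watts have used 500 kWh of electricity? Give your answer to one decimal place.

4545.5 h

Hours = 500 kWh ÷ 0.11 kW = 4545.5 h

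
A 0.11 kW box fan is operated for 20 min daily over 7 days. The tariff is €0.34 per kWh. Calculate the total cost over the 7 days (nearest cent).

€0.09

Runtime = 20 min × 7 = 140 min = 2.333333… h
Energy = 0.11 kW × 2.333333… h = 0.256666… kWh
Cost = 0.256666… kWh × €0.34/kWh = €0.09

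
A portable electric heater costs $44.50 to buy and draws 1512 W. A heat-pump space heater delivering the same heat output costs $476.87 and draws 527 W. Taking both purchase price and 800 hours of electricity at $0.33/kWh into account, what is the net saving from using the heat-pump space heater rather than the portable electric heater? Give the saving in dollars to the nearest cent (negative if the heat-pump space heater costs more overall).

-$172.33

portable electric heater: $44.50 + (1512/1000) kW × 800 h × $0.33 = $44.50 + $399.168 = $443.668
heat-pump space heater: $476.87 + (527/1000) kW × 800 h × $0.33 = $476.87 + $139.128 = $615.998
Saving = $443.668 − $615.998 = −$172.33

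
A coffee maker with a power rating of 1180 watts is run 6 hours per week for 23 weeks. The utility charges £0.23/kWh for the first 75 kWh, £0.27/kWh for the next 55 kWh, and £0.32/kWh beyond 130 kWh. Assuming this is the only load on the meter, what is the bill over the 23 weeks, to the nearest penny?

£42.61

Runtime = 6 h/week × 23 weeks = 138 h
Energy = 1.18 kW × 138 h = 162.84 kWh
Tier 1 (0–75 kWh): 75 × £0.23 = £17.25
Tier 2 (75–130 kWh): 55 × £0.27 = £14.85
Above 130 kWh: 32.84 × £0.32 = £10.5088
Bill = £42.61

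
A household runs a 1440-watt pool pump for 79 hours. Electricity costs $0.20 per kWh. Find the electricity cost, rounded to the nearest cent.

$22.75

Energy = 1.44 kW × 79 h = 113.76 kWh
Cost = 113.76 kWh × $0.20/kWh = $22.75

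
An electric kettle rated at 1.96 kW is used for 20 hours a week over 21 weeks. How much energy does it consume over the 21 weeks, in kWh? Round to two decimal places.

Runtime = 20 h/week × 21 weeks = 420 h
Energy = 1.96 kW × 420 h = 823.2 kWh

823.20 kWh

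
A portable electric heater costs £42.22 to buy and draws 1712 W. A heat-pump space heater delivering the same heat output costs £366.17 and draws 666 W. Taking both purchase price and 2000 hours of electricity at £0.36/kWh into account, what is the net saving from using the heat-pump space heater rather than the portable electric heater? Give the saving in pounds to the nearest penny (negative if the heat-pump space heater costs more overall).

portable electric heater: £42.22 + (1712/1000) kW × 2000 h × £0.36 = £42.22 + £1232.64 = £1274.86
heat-pump space heater: £366.17 + (666/1000) kW × 2000 h × £0.36 = £366.17 + £479.52 = £845.69
Saving = £1274.86 − £845.69 = £429.17

£429.17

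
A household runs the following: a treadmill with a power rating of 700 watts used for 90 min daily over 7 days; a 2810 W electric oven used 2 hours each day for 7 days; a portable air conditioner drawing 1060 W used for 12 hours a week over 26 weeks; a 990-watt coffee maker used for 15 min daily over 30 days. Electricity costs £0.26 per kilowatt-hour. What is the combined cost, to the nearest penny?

£100.06

treadmill: Runtime = 90 min × 7 = 630 min = 10.5 h
treadmill: 0.7 kW × 10.5 h = 7.35 kWh
electric oven: Runtime = 2 h/day × 7 days = 14 h
electric oven: 2.81 kW × 14 h = 39.34 kWh
portable air conditioner: Runtime = 12 h/week × 26 weeks = 312 h
portable air conditioner: 1.06 kW × 312 h = 330.72 kWh
coffee maker: Runtime = 15 min × 30 = 450 min = 7.5 h
coffee maker: 0.99 kW × 7.5 h = 7.425 kWh
Total energy = 384.835 kWh
Cost = 384.835 × £0.26 = £100.06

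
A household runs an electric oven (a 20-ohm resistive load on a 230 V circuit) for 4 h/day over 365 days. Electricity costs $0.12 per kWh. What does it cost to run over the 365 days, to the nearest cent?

$463.40

Power = V²/R = 230²/20 = 2645 W = 2.645 kW
Runtime = 4 h/day × 365 days = 1460 h
Energy = 2.645 kW × 1460 h = 3861.7 kWh
Cost = 3861.7 kWh × $0.12/kWh = $463.40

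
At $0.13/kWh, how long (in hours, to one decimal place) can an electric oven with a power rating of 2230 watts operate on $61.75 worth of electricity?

213.0 h

Energy available = $61.75 ÷ $0.13/kWh = 475 kWh
Hours = 475 kWh ÷ 2.23 kW = 213.0 h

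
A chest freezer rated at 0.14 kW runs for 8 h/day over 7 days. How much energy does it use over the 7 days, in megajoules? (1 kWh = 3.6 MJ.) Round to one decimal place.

28.2 MJ

Runtime = 8 h/day × 7 days = 56 h
Energy = 0.14 kW × 56 h = 7.84 kWh
= 7.84 × 3.6 MJ = 28.2 MJ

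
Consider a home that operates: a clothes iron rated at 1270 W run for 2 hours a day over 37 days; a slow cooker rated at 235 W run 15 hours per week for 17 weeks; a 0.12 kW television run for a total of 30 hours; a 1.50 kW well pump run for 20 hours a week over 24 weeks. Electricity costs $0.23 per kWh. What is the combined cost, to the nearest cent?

clothes iron: Runtime = 2 h/day × 37 days = 74 h
clothes iron: 1.27 kW × 74 h = 93.98 kWh
slow cooker: Runtime = 15 h/week × 17 weeks = 255 h
slow cooker: 0.235 kW × 255 h = 59.925 kWh
television: 0.12 kW × 30 h = 3.6 kWh
well pump: Runtime = 20 h/week × 24 weeks = 480 h
well pump: 1.5 kW × 480 h = 720 kWh
Total energy = 877.505 kWh
Cost = 877.505 × $0.23 = $201.83

$201.83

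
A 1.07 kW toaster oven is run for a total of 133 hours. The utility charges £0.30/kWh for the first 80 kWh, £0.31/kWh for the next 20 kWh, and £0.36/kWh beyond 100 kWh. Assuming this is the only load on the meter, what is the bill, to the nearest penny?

Energy = 1.07 kW × 133 h = 142.31 kWh
Tier 1 (0–80 kWh): 80 × £0.30 = £24
Tier 2 (80–100 kWh): 20 × £0.31 = £6.2
Above 100 kWh: 42.31 × £0.36 = £15.2316
Bill = £45.43

£45.43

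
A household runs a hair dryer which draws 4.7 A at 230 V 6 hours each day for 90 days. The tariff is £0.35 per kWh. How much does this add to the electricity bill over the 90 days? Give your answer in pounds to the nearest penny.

£204.31

Power = 4.7 A × 230 V = 1081 W = 1.081 kW
Runtime = 6 h/day × 90 days = 540 h
Energy = 1.081 kW × 540 h = 583.74 kWh
Cost = 583.74 kWh × £0.35/kWh = £204.31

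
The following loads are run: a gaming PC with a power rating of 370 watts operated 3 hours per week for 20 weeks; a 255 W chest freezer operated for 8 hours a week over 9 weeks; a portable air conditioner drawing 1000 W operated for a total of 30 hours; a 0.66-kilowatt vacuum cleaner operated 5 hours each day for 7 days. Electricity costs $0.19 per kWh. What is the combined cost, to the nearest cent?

gaming PC: Runtime = 3 h/week × 20 weeks = 60 h
gaming PC: 0.37 kW × 60 h = 22.2 kWh
chest freezer: Runtime = 8 h/week × 9 weeks = 72 h
chest freezer: 0.255 kW × 72 h = 18.36 kWh
portable air conditioner: 1 kW × 30 h = 30 kWh
vacuum cleaner: Runtime = 5 h/day × 7 days = 35 h
vacuum cleaner: 0.66 kW × 35 h = 23.1 kWh
Total energy = 93.66 kWh
Cost = 93.66 × $0.19 = $17.80

$17.80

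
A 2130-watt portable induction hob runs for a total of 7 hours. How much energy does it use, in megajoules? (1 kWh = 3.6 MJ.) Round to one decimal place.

Energy = 2.13 kW × 7 h = 14.91 kWh
= 14.91 × 3.6 MJ = 53.7 MJ

53.7 MJ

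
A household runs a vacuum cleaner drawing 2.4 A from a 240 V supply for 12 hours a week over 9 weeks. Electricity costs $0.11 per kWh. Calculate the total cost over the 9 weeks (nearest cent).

$6.84

Power = 2.4 A × 240 V = 576 W = 0.576 kW
Runtime = 12 h/week × 9 weeks = 108 h
Energy = 0.576 kW × 108 h = 62.208 kWh
Cost = 62.208 kWh × $0.11/kWh = $6.84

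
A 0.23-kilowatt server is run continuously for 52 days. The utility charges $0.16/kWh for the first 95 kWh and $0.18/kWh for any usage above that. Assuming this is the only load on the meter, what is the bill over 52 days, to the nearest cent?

$49.77

Runtime = 24 h × 52 = 1248 h
Energy = 0.23 kW × 1248 h = 287.04 kWh
Tier 1 (0–95 kWh): 95 × $0.16 = $15.2
Above 95 kWh: 192.04 × $0.18 = $34.5672
Bill = $49.77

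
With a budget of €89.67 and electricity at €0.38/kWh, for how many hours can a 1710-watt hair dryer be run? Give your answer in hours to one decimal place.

138.0 h

Energy available = €89.67 ÷ €0.38/kWh = 235.9737 kWh
Hours = 235.9737 kWh ÷ 1.71 kW = 138.0 h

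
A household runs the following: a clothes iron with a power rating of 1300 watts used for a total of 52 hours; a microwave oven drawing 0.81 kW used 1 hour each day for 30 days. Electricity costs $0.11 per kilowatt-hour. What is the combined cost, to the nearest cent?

clothes iron: 1.3 kW × 52 h = 67.6 kWh
microwave oven: Runtime = 1 h/day × 30 days = 30 h
microwave oven: 0.81 kW × 30 h = 24.3 kWh
Total energy = 91.9 kWh
Cost = 91.9 × $0.11 = $10.11

$10.11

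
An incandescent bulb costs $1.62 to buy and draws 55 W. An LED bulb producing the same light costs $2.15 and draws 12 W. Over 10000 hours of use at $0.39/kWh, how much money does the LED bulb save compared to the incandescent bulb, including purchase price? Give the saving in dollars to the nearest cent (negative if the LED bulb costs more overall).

incandescent bulb: $1.62 + (55/1000) kW × 10000 h × $0.39 = $1.62 + $214.5 = $216.12
LED bulb: $2.15 + (12/1000) kW × 10000 h × $0.39 = $2.15 + $46.8 = $48.95
Saving = $216.12 − $48.95 = $167.17

$167.17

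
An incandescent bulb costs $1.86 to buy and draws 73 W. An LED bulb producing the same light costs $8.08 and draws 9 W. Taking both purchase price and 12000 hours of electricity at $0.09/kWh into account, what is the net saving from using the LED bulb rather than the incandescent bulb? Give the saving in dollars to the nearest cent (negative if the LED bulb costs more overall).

$62.90

incandescent bulb: $1.86 + (73/1000) kW × 12000 h × $0.09 = $1.86 + $78.84 = $80.7
LED bulb: $8.08 + (9/1000) kW × 12000 h × $0.09 = $8.08 + $9.72 = $17.8
Saving = $80.7 − $17.8 = $62.9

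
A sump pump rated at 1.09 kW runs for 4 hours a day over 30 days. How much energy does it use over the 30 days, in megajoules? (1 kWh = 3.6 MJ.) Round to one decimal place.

470.9 MJ

Runtime = 4 h/day × 30 days = 120 h
Energy = 1.09 kW × 120 h = 130.8 kWh
= 130.8 × 3.6 MJ = 470.9 MJ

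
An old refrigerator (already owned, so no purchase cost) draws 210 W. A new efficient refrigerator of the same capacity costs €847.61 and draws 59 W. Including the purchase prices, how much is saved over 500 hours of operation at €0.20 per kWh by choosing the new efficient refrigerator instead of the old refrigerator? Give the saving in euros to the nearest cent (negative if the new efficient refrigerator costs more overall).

-€832.51

old refrigerator: €0.00 + (210/1000) kW × 500 h × €0.20 = €0.00 + €21 = €21
new efficient refrigerator: €847.61 + (59/1000) kW × 500 h × €0.20 = €847.61 + €5.9 = €853.51
Saving = €21 − €853.51 = −€832.51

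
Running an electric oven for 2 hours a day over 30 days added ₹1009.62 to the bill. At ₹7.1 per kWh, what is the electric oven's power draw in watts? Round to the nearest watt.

2370 W

Energy = ₹1009.62 ÷ ₹7.1/kWh = 142.2 kWh
Runtime = 2 h/day × 30 days = 60 h
Power = 142.2 kWh ÷ 60 h = 2.37 kW = 2370 W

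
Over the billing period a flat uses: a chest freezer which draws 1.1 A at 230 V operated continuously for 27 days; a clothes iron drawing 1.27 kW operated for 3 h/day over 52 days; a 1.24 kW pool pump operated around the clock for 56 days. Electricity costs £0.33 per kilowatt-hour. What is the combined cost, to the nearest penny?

chest freezer: Power = 1.1 A × 230 V = 253 W = 0.253 kW
chest freezer: Runtime = 24 h × 27 = 648 h
chest freezer: 0.253 kW × 648 h = 163.944 kWh
clothes iron: Runtime = 3 h/day × 52 days = 156 h
clothes iron: 1.27 kW × 156 h = 198.12 kWh
pool pump: Runtime = 24 h × 56 = 1344 h
pool pump: 1.24 kW × 1344 h = 1666.56 kWh
Total energy = 2028.624 kWh
Cost = 2028.624 × £0.33 = £669.45

£669.45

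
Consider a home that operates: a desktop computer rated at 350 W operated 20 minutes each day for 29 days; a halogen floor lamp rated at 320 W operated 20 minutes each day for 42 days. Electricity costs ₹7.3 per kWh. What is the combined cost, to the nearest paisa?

₹57.40

desktop computer: Runtime = 20 min × 29 = 580 min = 9.666666… h
desktop computer: 0.35 kW × 9.666666… h = 3.383333… kWh
halogen floor lamp: Runtime = 20 min × 42 = 840 min = 14 h
halogen floor lamp: 0.32 kW × 14 h = 4.48 kWh
Total energy = 7.863333… kWh
Cost = 7.863333… × ₹7.3 = ₹57.40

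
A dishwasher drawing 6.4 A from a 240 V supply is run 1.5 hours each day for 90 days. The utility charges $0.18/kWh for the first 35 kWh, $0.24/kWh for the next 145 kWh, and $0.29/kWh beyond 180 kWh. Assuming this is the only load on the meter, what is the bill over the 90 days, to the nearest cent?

$49.03

Power = 6.4 A × 240 V = 1536 W = 1.536 kW
Runtime = 1.5 h/day × 90 days = 135 h
Energy = 1.536 kW × 135 h = 207.36 kWh
Tier 1 (0–35 kWh): 35 × $0.18 = $6.3
Tier 2 (35–180 kWh): 145 × $0.24 = $34.8
Above 180 kWh: 27.36 × $0.29 = $7.9344
Bill = $49.03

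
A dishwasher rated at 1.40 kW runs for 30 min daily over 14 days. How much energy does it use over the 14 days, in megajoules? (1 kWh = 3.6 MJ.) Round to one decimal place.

Runtime = 30 min × 14 = 420 min = 7 h
Energy = 1.4 kW × 7 h = 9.8 kWh
= 9.8 × 3.6 MJ = 35.3 MJ

35.3 MJ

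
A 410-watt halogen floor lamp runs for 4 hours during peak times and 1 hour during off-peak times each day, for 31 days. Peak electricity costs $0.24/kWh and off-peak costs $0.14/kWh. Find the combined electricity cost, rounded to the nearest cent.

Peak energy = 0.41 kW × 4 h × 31 = 50.84 kWh
Off-peak energy = 0.41 kW × 1 h × 31 = 12.71 kWh
Cost = 50.84 × $0.24 + 12.71 × $0.14 = $12.2016 + $1.7794 = $13.98

$13.98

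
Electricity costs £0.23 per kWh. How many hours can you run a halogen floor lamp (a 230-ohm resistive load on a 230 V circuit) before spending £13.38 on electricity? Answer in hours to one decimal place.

252.9 h

Power = V²/R = 230²/230 = 230 W = 0.23 kW
Energy available = £13.38 ÷ £0.23/kWh = 58.1739 kWh
Hours = 58.1739 kWh ÷ 0.23 kW = 252.9 h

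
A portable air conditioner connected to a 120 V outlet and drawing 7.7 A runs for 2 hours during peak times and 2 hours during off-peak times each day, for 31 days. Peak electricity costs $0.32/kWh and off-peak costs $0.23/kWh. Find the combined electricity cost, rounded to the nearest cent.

$31.51

Power = 7.7 A × 120 V = 924 W = 0.924 kW
Peak energy = 0.924 kW × 2 h × 31 = 57.288 kWh
Off-peak energy = 0.924 kW × 2 h × 31 = 57.288 kWh
Cost = 57.288 × $0.32 + 57.288 × $0.23 = $18.33216 + $13.17624 = $31.51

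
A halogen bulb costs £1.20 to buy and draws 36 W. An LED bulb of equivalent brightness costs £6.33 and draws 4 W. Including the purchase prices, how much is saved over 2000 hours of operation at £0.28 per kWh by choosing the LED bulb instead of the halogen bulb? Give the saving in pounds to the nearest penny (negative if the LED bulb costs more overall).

£12.79

halogen bulb: £1.20 + (36/1000) kW × 2000 h × £0.28 = £1.20 + £20.16 = £21.36
LED bulb: £6.33 + (4/1000) kW × 2000 h × £0.28 = £6.33 + £2.24 = £8.57
Saving = £21.36 − £8.57 = £12.79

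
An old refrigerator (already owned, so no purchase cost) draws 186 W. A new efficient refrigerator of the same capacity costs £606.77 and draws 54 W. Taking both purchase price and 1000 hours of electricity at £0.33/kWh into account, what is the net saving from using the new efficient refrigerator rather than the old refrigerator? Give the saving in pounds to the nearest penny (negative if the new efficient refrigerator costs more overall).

-£563.21

old refrigerator: £0.00 + (186/1000) kW × 1000 h × £0.33 = £0.00 + £61.38 = £61.38
new efficient refrigerator: £606.77 + (54/1000) kW × 1000 h × £0.33 = £606.77 + £17.82 = £624.59
Saving = £61.38 − £624.59 = −£563.21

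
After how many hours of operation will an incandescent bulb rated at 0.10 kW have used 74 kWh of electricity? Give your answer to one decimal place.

Hours = 74 kWh ÷ 0.1 kW = 740.0 h

740.0 h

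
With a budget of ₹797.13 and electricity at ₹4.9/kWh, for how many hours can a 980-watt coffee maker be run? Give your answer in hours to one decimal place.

Energy available = ₹797.13 ÷ ₹4.9/kWh = 162.6796 kWh
Hours = 162.6796 kWh ÷ 0.98 kW = 166.0 h

166.0 h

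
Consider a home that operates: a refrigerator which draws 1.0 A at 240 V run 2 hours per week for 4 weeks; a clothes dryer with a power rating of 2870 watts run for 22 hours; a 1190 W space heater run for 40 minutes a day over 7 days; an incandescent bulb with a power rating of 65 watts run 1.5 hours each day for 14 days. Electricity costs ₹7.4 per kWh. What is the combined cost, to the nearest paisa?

refrigerator: Power = 1.0 A × 240 V = 240 W = 0.24 kW
refrigerator: Runtime = 2 h/week × 4 weeks = 8 h
refrigerator: 0.24 kW × 8 h = 1.92 kWh
clothes dryer: 2.87 kW × 22 h = 63.14 kWh
space heater: Runtime = 40 min × 7 = 280 min = 4.666666… h
space heater: 1.19 kW × 4.666666… h = 5.553333… kWh
incandescent bulb: Runtime = 1.5 h/day × 14 days = 21 h
incandescent bulb: 0.065 kW × 21 h = 1.365 kWh
Total energy = 71.978333… kWh
Cost = 71.978333… × ₹7.4 = ₹532.64

₹532.64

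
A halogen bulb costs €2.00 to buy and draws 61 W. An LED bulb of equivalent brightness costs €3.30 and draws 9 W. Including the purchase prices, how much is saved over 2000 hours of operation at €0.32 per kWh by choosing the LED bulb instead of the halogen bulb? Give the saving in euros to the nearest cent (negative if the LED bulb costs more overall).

€31.98

halogen bulb: €2.00 + (61/1000) kW × 2000 h × €0.32 = €2.00 + €39.04 = €41.04
LED bulb: €3.30 + (9/1000) kW × 2000 h × €0.32 = €3.30 + €5.76 = €9.06
Saving = €41.04 − €9.06 = €31.98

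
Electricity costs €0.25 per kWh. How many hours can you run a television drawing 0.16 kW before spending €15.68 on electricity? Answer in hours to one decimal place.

Energy available = €15.68 ÷ €0.25/kWh = 62.72 kWh
Hours = 62.72 kWh ÷ 0.16 kW = 392.0 h

392.0 h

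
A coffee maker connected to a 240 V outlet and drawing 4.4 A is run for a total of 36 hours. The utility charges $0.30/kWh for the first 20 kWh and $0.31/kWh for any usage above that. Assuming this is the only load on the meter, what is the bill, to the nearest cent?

$11.58

Power = 4.4 A × 240 V = 1056 W = 1.056 kW
Energy = 1.056 kW × 36 h = 38.016 kWh
Tier 1 (0–20 kWh): 20 × $0.30 = $6
Above 20 kWh: 18.016 × $0.31 = $5.58496
Bill = $11.58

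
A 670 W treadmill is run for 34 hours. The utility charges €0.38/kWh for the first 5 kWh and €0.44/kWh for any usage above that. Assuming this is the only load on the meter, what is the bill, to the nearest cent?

Energy = 0.67 kW × 34 h = 22.78 kWh
Tier 1 (0–5 kWh): 5 × €0.38 = €1.9
Above 5 kWh: 17.78 × €0.44 = €7.8232
Bill = €9.72

€9.72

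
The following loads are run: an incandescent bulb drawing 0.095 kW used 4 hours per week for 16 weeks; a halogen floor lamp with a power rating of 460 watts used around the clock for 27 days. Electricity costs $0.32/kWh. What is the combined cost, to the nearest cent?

incandescent bulb: Runtime = 4 h/week × 16 weeks = 64 h
incandescent bulb: 0.095 kW × 64 h = 6.08 kWh
halogen floor lamp: Runtime = 24 h × 27 = 648 h
halogen floor lamp: 0.46 kW × 648 h = 298.08 kWh
Total energy = 304.16 kWh
Cost = 304.16 × $0.32 = $97.33

$97.33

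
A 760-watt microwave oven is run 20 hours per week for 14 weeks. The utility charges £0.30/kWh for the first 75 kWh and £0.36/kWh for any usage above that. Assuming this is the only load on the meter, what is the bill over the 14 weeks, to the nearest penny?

Runtime = 20 h/week × 14 weeks = 280 h
Energy = 0.76 kW × 280 h = 212.8 kWh
Tier 1 (0–75 kWh): 75 × £0.30 = £22.5
Above 75 kWh: 137.8 × £0.36 = £49.608
Bill = £72.11

£72.11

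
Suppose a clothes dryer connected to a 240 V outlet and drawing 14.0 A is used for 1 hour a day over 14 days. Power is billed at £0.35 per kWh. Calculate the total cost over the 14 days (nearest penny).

£16.46

Power = 14.0 A × 240 V = 3360 W = 3.36 kW
Runtime = 1 h/day × 14 days = 14 h
Energy = 3.36 kW × 14 h = 47.04 kWh
Cost = 47.04 kWh × £0.35/kWh = £16.46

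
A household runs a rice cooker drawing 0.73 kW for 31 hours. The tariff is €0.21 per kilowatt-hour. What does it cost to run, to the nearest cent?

Energy = 0.73 kW × 31 h = 22.63 kWh
Cost = 22.63 kWh × €0.21/kWh = €4.75

€4.75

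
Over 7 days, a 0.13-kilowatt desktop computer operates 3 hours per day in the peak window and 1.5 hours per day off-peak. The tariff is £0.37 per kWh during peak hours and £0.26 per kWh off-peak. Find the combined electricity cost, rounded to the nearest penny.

Peak energy = 0.13 kW × 3 h × 7 = 2.73 kWh
Off-peak energy = 0.13 kW × 1.5 h × 7 = 1.365 kWh
Cost = 2.73 × £0.37 + 1.365 × £0.26 = £1.0101 + £0.3549 = £1.37

£1.37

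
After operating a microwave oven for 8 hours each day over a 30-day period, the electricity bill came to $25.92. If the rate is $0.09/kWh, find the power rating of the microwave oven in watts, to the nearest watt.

Energy = $25.92 ÷ $0.09/kWh = 288 kWh
Runtime = 8 h/day × 30 days = 240 h
Power = 288 kWh ÷ 240 h = 1.2 kW = 1200 W

1200 W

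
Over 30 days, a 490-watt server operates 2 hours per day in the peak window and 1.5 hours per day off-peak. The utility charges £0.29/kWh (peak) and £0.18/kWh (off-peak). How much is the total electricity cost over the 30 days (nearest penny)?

£12.50

Peak energy = 0.49 kW × 2 h × 30 = 29.4 kWh
Off-peak energy = 0.49 kW × 1.5 h × 30 = 22.05 kWh
Cost = 29.4 × £0.29 + 22.05 × £0.18 = £8.526 + £3.969 = £12.50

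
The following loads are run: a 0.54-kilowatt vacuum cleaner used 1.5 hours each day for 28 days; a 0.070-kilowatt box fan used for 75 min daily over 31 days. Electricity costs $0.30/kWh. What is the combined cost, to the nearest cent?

$7.62

vacuum cleaner: Runtime = 1.5 h/day × 28 days = 42 h
vacuum cleaner: 0.54 kW × 42 h = 22.68 kWh
box fan: Runtime = 75 min × 31 = 2325 min = 38.75 h
box fan: 0.07 kW × 38.75 h = 2.7125 kWh
Total energy = 25.3925 kWh
Cost = 25.3925 × $0.30 = $7.62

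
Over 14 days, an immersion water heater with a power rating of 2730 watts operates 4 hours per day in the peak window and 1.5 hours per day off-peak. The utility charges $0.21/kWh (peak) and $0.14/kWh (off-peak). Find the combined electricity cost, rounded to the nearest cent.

$40.13

Peak energy = 2.73 kW × 4 h × 14 = 152.88 kWh
Off-peak energy = 2.73 kW × 1.5 h × 14 = 57.33 kWh
Cost = 152.88 × $0.21 + 57.33 × $0.14 = $32.1048 + $8.0262 = $40.13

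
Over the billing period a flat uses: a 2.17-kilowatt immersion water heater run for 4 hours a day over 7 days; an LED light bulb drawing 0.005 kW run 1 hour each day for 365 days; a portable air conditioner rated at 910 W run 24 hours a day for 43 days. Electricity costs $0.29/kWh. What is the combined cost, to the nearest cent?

$290.49

immersion water heater: Runtime = 4 h/day × 7 days = 28 h
immersion water heater: 2.17 kW × 28 h = 60.76 kWh
LED light bulb: Runtime = 1 h/day × 365 days = 365 h
LED light bulb: 0.005 kW × 365 h = 1.825 kWh
portable air conditioner: Runtime = 24 h × 43 = 1032 h
portable air conditioner: 0.91 kW × 1032 h = 939.12 kWh
Total energy = 1001.705 kWh
Cost = 1001.705 × $0.29 = $290.49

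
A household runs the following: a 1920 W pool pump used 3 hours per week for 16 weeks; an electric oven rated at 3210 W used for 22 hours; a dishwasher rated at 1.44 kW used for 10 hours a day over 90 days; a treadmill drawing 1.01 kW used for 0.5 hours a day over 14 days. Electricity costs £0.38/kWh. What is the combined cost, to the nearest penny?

£557.02

pool pump: Runtime = 3 h/week × 16 weeks = 48 h
pool pump: 1.92 kW × 48 h = 92.16 kWh
electric oven: 3.21 kW × 22 h = 70.62 kWh
dishwasher: Runtime = 10 h/day × 90 days = 900 h
dishwasher: 1.44 kW × 900 h = 1296 kWh
treadmill: Runtime = 0.5 h/day × 14 days = 7 h
treadmill: 1.01 kW × 7 h = 7.07 kWh
Total energy = 1465.85 kWh
Cost = 1465.85 × £0.38 = £557.02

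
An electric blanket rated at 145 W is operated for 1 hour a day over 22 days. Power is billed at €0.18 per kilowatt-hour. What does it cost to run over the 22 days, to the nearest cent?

€0.57

Runtime = 1 h/day × 22 days = 22 h
Energy = 0.145 kW × 22 h = 3.19 kWh
Cost = 3.19 kWh × €0.18/kWh = €0.57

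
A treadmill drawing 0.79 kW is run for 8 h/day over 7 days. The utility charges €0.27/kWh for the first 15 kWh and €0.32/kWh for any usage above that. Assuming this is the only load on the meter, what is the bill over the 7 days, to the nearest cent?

Runtime = 8 h/day × 7 days = 56 h
Energy = 0.79 kW × 56 h = 44.24 kWh
Tier 1 (0–15 kWh): 15 × €0.27 = €4.05
Above 15 kWh: 29.24 × €0.32 = €9.3568
Bill = €13.41

€13.41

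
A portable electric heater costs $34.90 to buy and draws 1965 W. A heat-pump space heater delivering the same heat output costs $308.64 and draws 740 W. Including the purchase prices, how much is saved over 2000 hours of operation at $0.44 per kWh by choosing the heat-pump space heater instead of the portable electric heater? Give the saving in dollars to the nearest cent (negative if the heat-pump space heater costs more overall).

$804.26

portable electric heater: $34.90 + (1965/1000) kW × 2000 h × $0.44 = $34.90 + $1729.2 = $1764.1
heat-pump space heater: $308.64 + (740/1000) kW × 2000 h × $0.44 = $308.64 + $651.2 = $959.84
Saving = $1764.1 − $959.84 = $804.26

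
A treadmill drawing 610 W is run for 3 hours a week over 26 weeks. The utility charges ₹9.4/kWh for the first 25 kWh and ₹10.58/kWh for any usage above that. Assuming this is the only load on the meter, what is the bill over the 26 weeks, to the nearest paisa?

₹473.90

Runtime = 3 h/week × 26 weeks = 78 h
Energy = 0.61 kW × 78 h = 47.58 kWh
Tier 1 (0–25 kWh): 25 × ₹9.4 = ₹235
Above 25 kWh: 22.58 × ₹10.58 = ₹238.8964
Bill = ₹473.90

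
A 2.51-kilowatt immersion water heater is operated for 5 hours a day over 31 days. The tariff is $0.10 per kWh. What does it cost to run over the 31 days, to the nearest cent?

$38.91

Runtime = 5 h/day × 31 days = 155 h
Energy = 2.51 kW × 155 h = 389.05 kWh
Cost = 389.05 kWh × $0.10/kWh = $38.91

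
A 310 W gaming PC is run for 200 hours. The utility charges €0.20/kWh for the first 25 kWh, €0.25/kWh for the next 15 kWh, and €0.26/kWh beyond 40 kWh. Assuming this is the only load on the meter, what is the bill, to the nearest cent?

€14.47

Energy = 0.31 kW × 200 h = 62 kWh
Tier 1 (0–25 kWh): 25 × €0.20 = €5
Tier 2 (25–40 kWh): 15 × €0.25 = €3.75
Above 40 kWh: 22 × €0.26 = €5.72
Bill = €14.47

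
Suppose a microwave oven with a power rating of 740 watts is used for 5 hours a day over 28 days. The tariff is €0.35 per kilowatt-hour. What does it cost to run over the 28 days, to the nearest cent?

Runtime = 5 h/day × 28 days = 140 h
Energy = 0.74 kW × 140 h = 103.6 kWh
Cost = 103.6 kWh × €0.35/kWh = €36.26

€36.26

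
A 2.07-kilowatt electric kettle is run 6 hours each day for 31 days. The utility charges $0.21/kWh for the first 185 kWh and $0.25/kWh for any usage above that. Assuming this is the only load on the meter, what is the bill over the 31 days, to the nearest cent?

Runtime = 6 h/day × 31 days = 186 h
Energy = 2.07 kW × 186 h = 385.02 kWh
Tier 1 (0–185 kWh): 185 × $0.21 = $38.85
Above 185 kWh: 200.02 × $0.25 = $50.005
Bill = $88.86

$88.86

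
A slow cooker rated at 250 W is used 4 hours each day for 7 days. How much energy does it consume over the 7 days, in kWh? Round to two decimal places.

7.00 kWh

Runtime = 4 h/day × 7 days = 28 h
Energy = 0.25 kW × 28 h = 7 kWh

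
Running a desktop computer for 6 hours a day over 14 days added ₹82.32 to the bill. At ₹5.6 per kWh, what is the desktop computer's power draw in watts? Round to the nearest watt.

175 W

Energy = ₹82.32 ÷ ₹5.6/kWh = 14.7 kWh
Runtime = 6 h/day × 14 days = 84 h
Power = 14.7 kWh ÷ 84 h = 0.175 kW = 175 W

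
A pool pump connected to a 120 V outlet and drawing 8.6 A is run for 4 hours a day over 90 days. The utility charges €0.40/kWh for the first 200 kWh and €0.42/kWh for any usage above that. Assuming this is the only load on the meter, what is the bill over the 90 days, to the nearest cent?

€152.04

Power = 8.6 A × 120 V = 1032 W = 1.032 kW
Runtime = 4 h/day × 90 days = 360 h
Energy = 1.032 kW × 360 h = 371.52 kWh
Tier 1 (0–200 kWh): 200 × €0.40 = €80
Above 200 kWh: 171.52 × €0.42 = €72.0384
Bill = €152.04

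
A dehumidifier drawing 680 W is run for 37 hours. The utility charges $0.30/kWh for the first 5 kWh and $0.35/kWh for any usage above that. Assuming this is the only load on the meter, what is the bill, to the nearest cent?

Energy = 0.68 kW × 37 h = 25.16 kWh
Tier 1 (0–5 kWh): 5 × $0.30 = $1.5
Above 5 kWh: 20.16 × $0.35 = $7.056
Bill = $8.56

$8.56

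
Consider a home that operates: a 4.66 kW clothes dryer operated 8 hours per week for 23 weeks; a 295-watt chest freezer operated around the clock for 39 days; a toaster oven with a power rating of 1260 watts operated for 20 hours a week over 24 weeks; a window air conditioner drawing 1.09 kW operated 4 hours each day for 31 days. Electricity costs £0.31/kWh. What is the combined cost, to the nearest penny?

£580.79

clothes dryer: Runtime = 8 h/week × 23 weeks = 184 h
clothes dryer: 4.66 kW × 184 h = 857.44 kWh
chest freezer: Runtime = 24 h × 39 = 936 h
chest freezer: 0.295 kW × 936 h = 276.12 kWh
toaster oven: Runtime = 20 h/week × 24 weeks = 480 h
toaster oven: 1.26 kW × 480 h = 604.8 kWh
window air conditioner: Runtime = 4 h/day × 31 days = 124 h
window air conditioner: 1.09 kW × 124 h = 135.16 kWh
Total energy = 1873.52 kWh
Cost = 1873.52 × £0.31 = £580.79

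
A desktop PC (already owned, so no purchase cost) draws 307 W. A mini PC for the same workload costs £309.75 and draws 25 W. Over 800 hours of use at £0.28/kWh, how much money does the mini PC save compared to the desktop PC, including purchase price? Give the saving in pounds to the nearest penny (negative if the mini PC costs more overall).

desktop PC: £0.00 + (307/1000) kW × 800 h × £0.28 = £0.00 + £68.768 = £68.768
mini PC: £309.75 + (25/1000) kW × 800 h × £0.28 = £309.75 + £5.6 = £315.35
Saving = £68.768 − £315.35 = −£246.582 → -£246.58

-£246.58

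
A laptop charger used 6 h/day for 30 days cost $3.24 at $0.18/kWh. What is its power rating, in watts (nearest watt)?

100 W

Energy = $3.24 ÷ $0.18/kWh = 18 kWh
Runtime = 6 h/day × 30 days = 180 h
Power = 18 kWh ÷ 180 h = 0.1 kW = 100 W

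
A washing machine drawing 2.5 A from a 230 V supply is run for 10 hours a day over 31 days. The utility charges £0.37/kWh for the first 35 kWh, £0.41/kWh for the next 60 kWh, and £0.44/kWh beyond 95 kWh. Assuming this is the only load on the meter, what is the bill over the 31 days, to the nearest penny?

Power = 2.5 A × 230 V = 575 W = 0.575 kW
Runtime = 10 h/day × 31 days = 310 h
Energy = 0.575 kW × 310 h = 178.25 kWh
Tier 1 (0–35 kWh): 35 × £0.37 = £12.95
Tier 2 (35–95 kWh): 60 × £0.41 = £24.6
Above 95 kWh: 83.25 × £0.44 = £36.63
Bill = £74.18

£74.18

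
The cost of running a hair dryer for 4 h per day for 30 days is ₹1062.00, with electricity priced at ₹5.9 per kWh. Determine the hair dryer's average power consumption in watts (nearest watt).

Energy = ₹1062.00 ÷ ₹5.9/kWh = 180 kWh
Runtime = 4 h/day × 30 days = 120 h
Power = 180 kWh ÷ 120 h = 1.5 kW = 1500 W

1500 W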